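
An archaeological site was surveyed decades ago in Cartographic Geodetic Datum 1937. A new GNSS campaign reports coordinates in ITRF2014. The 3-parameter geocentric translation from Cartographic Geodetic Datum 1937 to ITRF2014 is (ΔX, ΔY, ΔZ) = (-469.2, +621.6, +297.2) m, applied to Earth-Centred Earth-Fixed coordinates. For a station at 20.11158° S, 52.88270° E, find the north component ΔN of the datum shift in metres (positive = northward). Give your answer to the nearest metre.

At φ = -20.11158°, λ = 52.88270°: sin φ = -0.343849, cos φ = 0.939025, sin λ = 0.797402, cos λ = 0.603449.
ΔN = −sin φ cos λ·ΔX − sin φ sin λ·ΔY + cos φ·ΔZ = −(-0.343849)(0.603449)(-469.2) − (-0.343849)(0.797402)(621.6) + (0.939025)(297.2) = 352.16 m.

ΔN = 352 m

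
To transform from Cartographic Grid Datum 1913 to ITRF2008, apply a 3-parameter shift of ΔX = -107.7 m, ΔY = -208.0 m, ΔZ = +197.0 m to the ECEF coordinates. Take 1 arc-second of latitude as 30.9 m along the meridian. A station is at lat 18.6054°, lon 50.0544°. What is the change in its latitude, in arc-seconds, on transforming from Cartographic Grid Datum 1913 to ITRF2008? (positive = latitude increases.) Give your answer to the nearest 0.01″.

Δφ = 8.40″

sin φ = 0.319049, cos φ = 0.947738, sin λ = 0.766654, cos λ = 0.642060.
North component: ΔN = −sin φ cos λ·ΔX − sin φ sin λ·ΔY + cos φ·ΔZ = −(0.319049)(0.642060)(-107.7) − (0.319049)(0.766654)(-208.0) + (0.947738)(197.0) = 259.64 m.
1° of latitude spans 3600 × 30.90 = 111240 m, so Δφ = 259.64 / 111240 × 3600 = 8.403″.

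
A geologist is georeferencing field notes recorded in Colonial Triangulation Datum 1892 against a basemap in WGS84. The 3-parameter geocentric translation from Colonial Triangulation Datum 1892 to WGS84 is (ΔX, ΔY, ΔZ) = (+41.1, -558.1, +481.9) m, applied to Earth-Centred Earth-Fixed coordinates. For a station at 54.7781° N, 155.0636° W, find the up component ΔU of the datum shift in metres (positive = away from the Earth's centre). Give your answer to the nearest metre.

The local up (radial) axis is (cos φ cos λ, cos φ sin λ, sin φ), giving ΔU = -21.494 + 135.709 + 393.676 = 507.89 m.

ΔU = 508 m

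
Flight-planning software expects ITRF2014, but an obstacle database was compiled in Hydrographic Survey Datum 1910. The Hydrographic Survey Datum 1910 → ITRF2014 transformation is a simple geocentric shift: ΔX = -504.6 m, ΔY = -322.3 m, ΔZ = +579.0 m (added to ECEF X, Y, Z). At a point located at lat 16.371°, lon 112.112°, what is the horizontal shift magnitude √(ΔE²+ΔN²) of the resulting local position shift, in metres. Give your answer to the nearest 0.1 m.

830.8 m

At φ = 16.371°, λ = 112.112°: sin φ = 0.281856, cos φ = 0.959457, sin λ = 0.926450, cos λ = -0.376418.
ΔE = −sin λ·ΔX + cos λ·ΔY = −(0.926450)·(-504.6) + (-0.376418)·(-322.3) = 588.81 m.
ΔN = −sin φ cos λ·ΔX − sin φ sin λ·ΔY + cos φ·ΔZ = −(0.281856)(-0.376418)(-504.6) − (0.281856)(0.926450)(-322.3) + (0.959457)(579.0) = 586.15 m.
Horizontal magnitude = √(ΔE² + ΔN²) = √(588.81² + 586.15²) = 830.82 m.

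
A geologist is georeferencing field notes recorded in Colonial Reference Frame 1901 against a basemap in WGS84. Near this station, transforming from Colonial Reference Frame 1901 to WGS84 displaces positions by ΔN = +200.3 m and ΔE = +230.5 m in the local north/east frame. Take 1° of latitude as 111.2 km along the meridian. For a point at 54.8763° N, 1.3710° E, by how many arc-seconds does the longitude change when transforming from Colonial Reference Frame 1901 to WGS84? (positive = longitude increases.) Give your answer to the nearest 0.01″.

At latitude 54.8763°, cos φ = 0.575344.
1° of longitude at this latitude = 111.2 × cos φ = 63.98 km, so Δλ = 230.5 / 63978.2 = 0.0036028° = 12.970″.

Δλ = 12.97″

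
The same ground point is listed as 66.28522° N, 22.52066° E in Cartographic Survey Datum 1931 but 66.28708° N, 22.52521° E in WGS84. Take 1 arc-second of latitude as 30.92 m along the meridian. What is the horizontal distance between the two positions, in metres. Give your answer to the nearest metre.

290 m

Δφ = 66.28708° − 66.28522° = +0.00186°; Δλ = 22.52521° − 22.52066° = +0.00455°.
1° of latitude = 3600 × 30.92 = 111312 m.
ΔN = Δφ × 111312 = 207.0 m; ΔE = Δλ × 111312 × cos(66.28522°) = +0.00455 × 111312 × 0.402184 = 203.7 m.
Distance = √(ΔE² + ΔN²) = √(203.7² + 207.0²) = 290.4 m.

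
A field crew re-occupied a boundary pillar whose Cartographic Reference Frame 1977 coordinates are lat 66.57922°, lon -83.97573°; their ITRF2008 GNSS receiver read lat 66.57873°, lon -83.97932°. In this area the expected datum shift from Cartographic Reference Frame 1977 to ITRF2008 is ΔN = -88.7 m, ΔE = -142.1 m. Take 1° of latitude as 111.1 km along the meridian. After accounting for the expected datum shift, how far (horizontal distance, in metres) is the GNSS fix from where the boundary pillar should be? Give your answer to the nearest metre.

38 m

Observed coordinate differences: Δφ = -0.00049°, Δλ = -0.00359°.
Converting to metres (1° lat = 111100 m, cos φ = 0.397481): observed ΔN = -54.4 m, observed ΔE = -158.5 m.
Subtracting the expected shift leaves a residual of -54.4 − (-88.7) = 34.3 m north and -158.5 − (-142.1) = -16.4 m east.
Residual distance = √(34.3² + (-16.4)²) = 38.0 m.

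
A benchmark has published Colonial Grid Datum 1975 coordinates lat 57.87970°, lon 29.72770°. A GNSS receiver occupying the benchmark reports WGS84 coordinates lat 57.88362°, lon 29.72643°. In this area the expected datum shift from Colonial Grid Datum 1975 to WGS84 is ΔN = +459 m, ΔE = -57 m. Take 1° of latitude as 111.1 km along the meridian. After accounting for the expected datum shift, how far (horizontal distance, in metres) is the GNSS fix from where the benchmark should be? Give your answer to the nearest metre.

30 m

Observed coordinate differences: Δφ = +0.00392°, Δλ = -0.00127°.
Converting to metres (1° lat = 111100 m, cos φ = 0.531699): observed ΔN = 435.5 m, observed ΔE = -75.0 m.
Subtracting the expected shift leaves a residual of 435.5 − (459) = -23.5 m north and -75.0 − (-57) = -18.0 m east.
Residual distance = √((-23.5)² + (-18.0)²) = 29.6 m.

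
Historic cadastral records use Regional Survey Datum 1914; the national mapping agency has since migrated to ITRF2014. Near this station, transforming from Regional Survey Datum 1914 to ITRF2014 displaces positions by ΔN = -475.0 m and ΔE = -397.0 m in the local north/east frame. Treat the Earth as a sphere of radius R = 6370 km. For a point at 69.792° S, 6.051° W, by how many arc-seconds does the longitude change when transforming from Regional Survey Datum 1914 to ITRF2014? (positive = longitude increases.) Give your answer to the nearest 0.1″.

Δλ = -37.2″

At latitude -69.792°, cos φ = 0.345429.
One radian of longitude at latitude φ spans R cos φ, so Δλ = ΔE / (R cos φ) = -397.0 / (6370000 × 0.345429) = -1.8042e-04 rad = -37.215″.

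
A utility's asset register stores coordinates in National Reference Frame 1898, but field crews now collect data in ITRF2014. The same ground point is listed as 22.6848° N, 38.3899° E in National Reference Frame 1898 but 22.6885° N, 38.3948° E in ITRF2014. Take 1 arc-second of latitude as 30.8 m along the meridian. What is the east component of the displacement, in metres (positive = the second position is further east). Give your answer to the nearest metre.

Δφ = 22.6885° − 22.6848° = +0.0037°; Δλ = 38.3948° − 38.3899° = +0.0049°.
1° of latitude = 3600 × 30.80 = 110880 m.
ΔN = Δφ × 110880 = 410.3 m; ΔE = Δλ × 110880 × cos(22.6848°) = +0.0049 × 110880 × 0.922640 = 501.3 m.

ΔE = 501 m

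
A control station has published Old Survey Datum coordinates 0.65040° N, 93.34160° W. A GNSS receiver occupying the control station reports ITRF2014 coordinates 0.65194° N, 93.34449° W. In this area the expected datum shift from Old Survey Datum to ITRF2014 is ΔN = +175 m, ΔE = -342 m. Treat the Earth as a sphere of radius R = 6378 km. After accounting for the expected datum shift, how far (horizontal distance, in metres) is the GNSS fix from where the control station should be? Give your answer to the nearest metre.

Observed coordinate differences: Δφ = +0.00154°, Δλ = -0.00289°.
Converting to metres (1° lat = 111317 m, cos φ = 0.999936): observed ΔN = 171.4 m, observed ΔE = -321.7 m.
Subtracting the expected shift leaves a residual of 171.4 − (175) = -3.6 m north and -321.7 − (-342) = 20.3 m east.
Residual distance = √((-3.6)² + 20.3²) = 20.6 m.

21 m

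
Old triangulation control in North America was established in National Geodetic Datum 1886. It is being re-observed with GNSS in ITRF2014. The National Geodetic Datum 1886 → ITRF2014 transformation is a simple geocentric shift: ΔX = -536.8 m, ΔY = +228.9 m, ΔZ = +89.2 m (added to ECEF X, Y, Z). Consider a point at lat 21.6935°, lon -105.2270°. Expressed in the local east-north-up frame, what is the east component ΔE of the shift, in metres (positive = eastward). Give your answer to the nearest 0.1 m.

At φ = 21.6935°, λ = -105.2270°: sin φ = 0.369641, cos φ = 0.929175, sin λ = -0.964893, cos λ = -0.262644.
ΔE = −sin λ·ΔX + cos λ·ΔY = −(-0.964893)·(-536.8) + (-0.262644)·(228.9) = -578.07 m.

ΔE = -578.1 m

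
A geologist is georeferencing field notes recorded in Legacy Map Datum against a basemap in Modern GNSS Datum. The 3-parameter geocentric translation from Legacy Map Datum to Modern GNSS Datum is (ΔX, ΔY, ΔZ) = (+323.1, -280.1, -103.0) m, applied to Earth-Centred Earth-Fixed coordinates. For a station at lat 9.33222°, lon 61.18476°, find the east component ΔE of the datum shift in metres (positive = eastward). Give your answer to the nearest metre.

The local east axis at (φ, λ) is (−sin λ, cos λ, 0), so ΔE = −sin(61.18476°)·323.1 + cos(61.18476°)·(-280.1) = -418.10 m.

ΔE = -418 m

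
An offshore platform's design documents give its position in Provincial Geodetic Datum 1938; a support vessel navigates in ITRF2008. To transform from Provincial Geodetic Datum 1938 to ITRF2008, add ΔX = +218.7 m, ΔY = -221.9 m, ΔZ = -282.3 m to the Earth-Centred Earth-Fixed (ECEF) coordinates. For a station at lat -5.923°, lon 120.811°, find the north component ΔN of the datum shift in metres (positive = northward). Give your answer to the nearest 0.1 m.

The local north axis is (−sin φ cos λ, −sin φ sin λ, cos φ), giving ΔN = -11.560 − 19.666 − 280.793 = -312.02 m.

ΔN = -312.0 m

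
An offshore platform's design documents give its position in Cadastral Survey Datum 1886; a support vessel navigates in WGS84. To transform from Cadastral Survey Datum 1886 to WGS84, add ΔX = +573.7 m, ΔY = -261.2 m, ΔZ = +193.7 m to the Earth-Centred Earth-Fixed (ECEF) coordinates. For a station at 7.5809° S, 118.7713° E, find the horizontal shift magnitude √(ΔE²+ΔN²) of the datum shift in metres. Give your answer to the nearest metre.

397 m

The local east axis at (φ, λ) is (−sin λ, cos λ, 0), so ΔE = −sin(118.7713°)·573.7 + cos(118.7713°)·(-261.2) = -377.16 m.
The local north axis is (−sin φ cos λ, −sin φ sin λ, cos φ), giving ΔN = -36.429 − 30.205 + 192.007 = 125.37 m.
Horizontal magnitude = √(ΔE² + ΔN²) = √((-377.16)² + 125.37²) = 397.45 m.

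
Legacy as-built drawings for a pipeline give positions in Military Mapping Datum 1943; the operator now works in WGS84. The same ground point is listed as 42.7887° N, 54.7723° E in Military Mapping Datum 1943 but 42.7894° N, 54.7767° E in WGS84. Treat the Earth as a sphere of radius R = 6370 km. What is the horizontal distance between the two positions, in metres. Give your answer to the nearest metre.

367 m

Δφ = 42.7894° − 42.7887° = +0.0007°; Δλ = 54.7767° − 54.7723° = +0.0044°.
1° along a meridian = πR/180 = 111177 m.
ΔN = Δφ × 111177 = 77.8 m; ΔE = Δλ × 111177 × cos(42.7887°) = +0.0044 × 111177 × 0.733864 = 359.0 m.
Distance = √(ΔE² + ΔN²) = √(359.0² + 77.8²) = 367.3 m.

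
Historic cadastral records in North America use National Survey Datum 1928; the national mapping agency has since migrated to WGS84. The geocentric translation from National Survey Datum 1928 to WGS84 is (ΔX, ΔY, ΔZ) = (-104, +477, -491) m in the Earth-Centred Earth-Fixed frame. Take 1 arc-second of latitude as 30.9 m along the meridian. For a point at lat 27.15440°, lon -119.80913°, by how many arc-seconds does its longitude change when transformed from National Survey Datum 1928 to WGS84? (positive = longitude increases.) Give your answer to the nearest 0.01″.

Δλ = -11.91″

sin φ = 0.456390, cos φ = 0.889780, sin λ = -0.867686, cos λ = -0.497112.
East component: ΔE = −sin λ·ΔX + cos λ·ΔY = −(-0.867686)(-104) + (-0.497112)(477) = -327.36 m.
1° of latitude spans 3600 × 30.90 = 111240 m; at latitude φ, 1° of longitude spans that × cos φ = 98979.1 m, so Δλ = -327.36 / 98979.1 × 3600 = -11.907″.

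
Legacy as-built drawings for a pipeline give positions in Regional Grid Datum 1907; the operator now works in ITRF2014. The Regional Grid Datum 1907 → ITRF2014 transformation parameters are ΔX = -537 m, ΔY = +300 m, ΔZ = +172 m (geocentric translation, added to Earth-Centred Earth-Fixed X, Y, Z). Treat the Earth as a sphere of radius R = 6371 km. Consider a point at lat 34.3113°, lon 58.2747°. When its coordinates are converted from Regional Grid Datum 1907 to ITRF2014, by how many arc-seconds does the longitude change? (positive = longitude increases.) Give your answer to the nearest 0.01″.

sin φ = 0.563689, cos φ = 0.825987, sin λ = 0.850579, cos λ = 0.525847.
East component: ΔE = −sin λ·ΔX + cos λ·ΔY = −(0.850579)(-537) + (0.525847)(300) = 614.52 m.
1° of latitude spans πR/180 = 111195 m; at latitude φ, 1° of longitude spans that × cos φ = 91845.6 m, so Δλ = 614.52 / 91845.6 × 3600 = 24.087″.

Δλ = 24.09″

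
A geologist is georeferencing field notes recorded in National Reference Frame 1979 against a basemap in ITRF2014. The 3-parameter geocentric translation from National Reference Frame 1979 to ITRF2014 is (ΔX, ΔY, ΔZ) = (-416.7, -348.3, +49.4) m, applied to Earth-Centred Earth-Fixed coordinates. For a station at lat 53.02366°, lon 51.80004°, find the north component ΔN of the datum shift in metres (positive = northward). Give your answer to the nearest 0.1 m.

The local north axis is (−sin φ cos λ, −sin φ sin λ, cos φ), giving ΔN = 205.865 + 218.666 + 29.713 = 454.24 m.

ΔN = 454.2 m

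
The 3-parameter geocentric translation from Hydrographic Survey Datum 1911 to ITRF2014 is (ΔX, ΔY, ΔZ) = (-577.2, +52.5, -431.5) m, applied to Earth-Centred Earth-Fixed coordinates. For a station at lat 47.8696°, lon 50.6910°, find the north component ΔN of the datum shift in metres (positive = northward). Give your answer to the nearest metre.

At φ = 47.8696°, λ = 50.6910°: sin φ = 0.741620, cos φ = 0.670820, sin λ = 0.773741, cos λ = 0.633502.
ΔN = −sin φ cos λ·ΔX − sin φ sin λ·ΔY + cos φ·ΔZ = −(0.741620)(0.633502)(-577.2) − (0.741620)(0.773741)(52.5) + (0.670820)(-431.5) = -48.41 m.

ΔN = -48 m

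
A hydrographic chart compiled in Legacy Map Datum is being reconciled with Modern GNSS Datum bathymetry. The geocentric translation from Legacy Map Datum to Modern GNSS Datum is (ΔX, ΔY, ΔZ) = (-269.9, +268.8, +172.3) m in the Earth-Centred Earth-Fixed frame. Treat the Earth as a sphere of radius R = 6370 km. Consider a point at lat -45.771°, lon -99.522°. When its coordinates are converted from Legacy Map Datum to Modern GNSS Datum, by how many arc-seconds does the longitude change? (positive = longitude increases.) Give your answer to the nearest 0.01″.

Δλ = -14.42″

sin φ = -0.716558, cos φ = 0.697528, sin λ = -0.986222, cos λ = -0.165426.
East component: ΔE = −sin λ·ΔX + cos λ·ΔY = −(-0.986222)(-269.9) + (-0.165426)(268.8) = -310.65 m.
1° of latitude spans πR/180 = 111177 m; at latitude φ, 1° of longitude spans that × cos φ = 77549.4 m, so Δλ = -310.65 / 77549.4 × 3600 = -14.421″.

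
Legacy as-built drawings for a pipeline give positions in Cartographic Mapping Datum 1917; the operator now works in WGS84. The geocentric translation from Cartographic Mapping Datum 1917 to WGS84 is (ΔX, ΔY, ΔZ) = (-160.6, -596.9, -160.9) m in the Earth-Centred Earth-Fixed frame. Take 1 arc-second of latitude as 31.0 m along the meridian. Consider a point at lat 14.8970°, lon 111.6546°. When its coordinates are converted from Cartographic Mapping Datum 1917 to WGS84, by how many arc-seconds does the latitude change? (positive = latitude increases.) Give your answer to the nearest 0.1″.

sin φ = 0.257082, cos φ = 0.966390, sin λ = 0.929425, cos λ = -0.369010.
North component: ΔN = −sin φ cos λ·ΔX − sin φ sin λ·ΔY + cos φ·ΔZ = −(0.257082)(-0.369010)(-160.6) − (0.257082)(0.929425)(-596.9) + (0.966390)(-160.9) = -28.11 m.
1° of latitude spans 3600 × 31.00 = 111600 m, so Δφ = -28.11 / 111600 × 3600 = -0.907″.

Δφ = -0.9″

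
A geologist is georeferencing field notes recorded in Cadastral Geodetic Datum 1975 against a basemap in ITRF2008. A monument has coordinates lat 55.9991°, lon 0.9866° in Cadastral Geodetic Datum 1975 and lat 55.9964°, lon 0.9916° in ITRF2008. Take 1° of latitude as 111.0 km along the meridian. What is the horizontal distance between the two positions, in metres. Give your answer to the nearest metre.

Δφ = 55.9964° − 55.9991° = -0.0027°; Δλ = 0.9916° − 0.9866° = +0.0050°.
ΔN = Δφ × 111000 = -299.7 m; ΔE = Δλ × 111000 × cos(55.9991°) = +0.0050 × 111000 × 0.559206 = 310.4 m.
Distance = √(ΔE² + ΔN²) = √(310.4² + (-299.7)²) = 431.4 m.

431 m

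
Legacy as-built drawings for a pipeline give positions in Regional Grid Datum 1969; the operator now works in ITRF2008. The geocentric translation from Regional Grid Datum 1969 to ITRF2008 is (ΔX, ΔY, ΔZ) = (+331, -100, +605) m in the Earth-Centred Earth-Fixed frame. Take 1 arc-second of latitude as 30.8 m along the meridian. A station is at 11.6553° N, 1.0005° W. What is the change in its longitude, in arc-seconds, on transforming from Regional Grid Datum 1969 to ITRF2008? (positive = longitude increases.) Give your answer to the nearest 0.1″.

sin φ = 0.202023, cos φ = 0.979381, sin λ = -0.017461, cos λ = 0.999848.
East component: ΔE = −sin λ·ΔX + cos λ·ΔY = −(-0.017461)(331) + (0.999848)(-100) = -94.21 m.
1° of latitude spans 3600 × 30.80 = 110880 m; at latitude φ, 1° of longitude spans that × cos φ = 108593.7 m, so Δλ = -94.21 / 108593.7 × 3600 = -3.123″.

Δλ = -3.1″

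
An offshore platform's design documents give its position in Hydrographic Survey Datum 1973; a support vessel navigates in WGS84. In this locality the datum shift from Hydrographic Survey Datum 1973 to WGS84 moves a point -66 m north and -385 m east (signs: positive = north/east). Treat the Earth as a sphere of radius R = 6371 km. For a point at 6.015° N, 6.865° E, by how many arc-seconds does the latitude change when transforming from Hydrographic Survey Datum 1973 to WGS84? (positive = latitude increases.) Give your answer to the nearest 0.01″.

On a sphere of radius R, 1 rad of latitude = R, so Δφ = ΔN / R = -66.0 / 6371000 = -1.0359e-05 rad = -2.137″.

Δφ = -2.14″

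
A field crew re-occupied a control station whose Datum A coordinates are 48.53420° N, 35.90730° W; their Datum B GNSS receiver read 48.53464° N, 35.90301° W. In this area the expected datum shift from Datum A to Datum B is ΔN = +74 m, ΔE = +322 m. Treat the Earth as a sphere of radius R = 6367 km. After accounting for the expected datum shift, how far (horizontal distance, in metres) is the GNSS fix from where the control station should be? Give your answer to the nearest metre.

Observed coordinate differences: Δφ = +0.00044°, Δλ = +0.00429°.
Converting to metres (1° lat = 111125 m, cos φ = 0.662173): observed ΔN = 48.9 m, observed ΔE = 315.7 m.
Subtracting the expected shift leaves a residual of 48.9 − (74) = -25.1 m north and 315.7 − (322) = -6.3 m east.
Residual distance = √((-25.1)² + (-6.3)²) = 25.9 m.

26 m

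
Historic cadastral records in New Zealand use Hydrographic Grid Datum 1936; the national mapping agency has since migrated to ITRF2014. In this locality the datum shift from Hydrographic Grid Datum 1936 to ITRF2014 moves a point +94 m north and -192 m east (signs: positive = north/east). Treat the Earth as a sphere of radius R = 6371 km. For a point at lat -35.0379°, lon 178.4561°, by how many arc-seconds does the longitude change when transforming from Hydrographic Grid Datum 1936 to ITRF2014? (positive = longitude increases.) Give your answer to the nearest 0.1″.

Δλ = -7.6″

At latitude -35.0379°, cos φ = 0.818772.
One radian of longitude at latitude φ spans R cos φ, so Δλ = ΔE / (R cos φ) = -192.0 / (6371000 × 0.818772) = -3.6807e-05 rad = -7.592″.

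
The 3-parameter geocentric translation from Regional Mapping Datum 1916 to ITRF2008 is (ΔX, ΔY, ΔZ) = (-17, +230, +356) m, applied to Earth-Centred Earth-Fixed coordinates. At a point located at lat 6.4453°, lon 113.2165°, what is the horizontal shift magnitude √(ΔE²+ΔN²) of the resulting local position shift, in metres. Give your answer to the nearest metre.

The local east axis at (φ, λ) is (−sin λ, cos λ, 0), so ΔE = −sin(113.2165°)·(-17) + cos(113.2165°)·230 = -75.04 m.
The local north axis is (−sin φ cos λ, −sin φ sin λ, cos φ), giving ΔN = -0.752 − 23.728 + 353.750 = 329.27 m.
Horizontal magnitude = √(ΔE² + ΔN²) = √((-75.04)² + 329.27²) = 337.71 m.

338 m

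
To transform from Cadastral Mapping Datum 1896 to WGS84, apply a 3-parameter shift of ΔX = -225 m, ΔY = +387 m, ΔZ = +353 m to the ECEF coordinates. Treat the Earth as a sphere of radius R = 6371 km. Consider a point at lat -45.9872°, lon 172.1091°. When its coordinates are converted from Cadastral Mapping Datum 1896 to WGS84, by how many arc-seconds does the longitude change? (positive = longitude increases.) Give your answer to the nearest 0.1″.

Δλ = -16.4″

sin φ = -0.719185, cos φ = 0.694819, sin λ = 0.137287, cos λ = -0.990531.
East component: ΔE = −sin λ·ΔX + cos λ·ΔY = −(0.137287)(-225) + (-0.990531)(387) = -352.45 m.
1° of latitude spans πR/180 = 111195 m; at latitude φ, 1° of longitude spans that × cos φ = 77260.4 m, so Δλ = -352.45 / 77260.4 × 3600 = -16.422″.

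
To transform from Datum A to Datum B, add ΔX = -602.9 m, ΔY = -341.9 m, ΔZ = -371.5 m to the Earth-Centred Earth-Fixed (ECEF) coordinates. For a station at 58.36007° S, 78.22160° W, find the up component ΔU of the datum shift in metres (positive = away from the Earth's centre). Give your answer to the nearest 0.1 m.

ΔU = 427.3 m

The local up (radial) axis is (cos φ cos λ, cos φ sin λ, sin φ), giving ΔU = -64.559 + 175.577 + 316.281 = 427.30 m.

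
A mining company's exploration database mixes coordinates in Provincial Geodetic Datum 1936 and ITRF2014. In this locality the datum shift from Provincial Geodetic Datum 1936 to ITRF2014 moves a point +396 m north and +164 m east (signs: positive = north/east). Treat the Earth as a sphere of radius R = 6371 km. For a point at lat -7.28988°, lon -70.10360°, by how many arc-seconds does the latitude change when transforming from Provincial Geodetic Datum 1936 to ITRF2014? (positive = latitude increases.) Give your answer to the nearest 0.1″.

On a sphere of radius R, 1 rad of latitude = R, so Δφ = ΔN / R = 396.0 / 6371000 = 6.2157e-05 rad = 12.821″.

Δφ = 12.8″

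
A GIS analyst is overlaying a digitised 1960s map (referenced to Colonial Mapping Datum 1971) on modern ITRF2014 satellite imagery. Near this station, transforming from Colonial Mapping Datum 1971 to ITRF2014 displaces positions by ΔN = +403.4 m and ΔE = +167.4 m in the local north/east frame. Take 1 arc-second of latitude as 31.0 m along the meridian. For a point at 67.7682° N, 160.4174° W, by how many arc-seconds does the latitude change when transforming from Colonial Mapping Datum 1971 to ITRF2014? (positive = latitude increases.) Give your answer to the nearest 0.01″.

1″ of latitude = 31.00 m, so Δφ = 403.4 / 31.00 = 13.013″.

Δφ = 13.01″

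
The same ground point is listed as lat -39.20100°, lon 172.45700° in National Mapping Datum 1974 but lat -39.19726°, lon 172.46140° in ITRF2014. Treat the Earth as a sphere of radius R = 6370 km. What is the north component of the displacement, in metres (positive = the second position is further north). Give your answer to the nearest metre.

Δφ = -39.19726° − -39.20100° = +0.00374°; Δλ = 172.46140° − 172.45700° = +0.00440°.
1° along a meridian = πR/180 = 111177 m.
ΔN = Δφ × 111177 = 415.8 m; ΔE = Δλ × 111177 × cos(-39.20100°) = +0.00440 × 111177 × 0.774933 = 379.1 m.

ΔN = 416 m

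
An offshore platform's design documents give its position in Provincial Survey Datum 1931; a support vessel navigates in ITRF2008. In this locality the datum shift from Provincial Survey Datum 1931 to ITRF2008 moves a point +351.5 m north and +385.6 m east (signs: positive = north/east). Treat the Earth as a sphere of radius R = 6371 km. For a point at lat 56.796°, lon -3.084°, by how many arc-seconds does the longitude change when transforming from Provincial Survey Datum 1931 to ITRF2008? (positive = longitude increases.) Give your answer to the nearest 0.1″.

At latitude 56.796°, cos φ = 0.547622.
One radian of longitude at latitude φ spans R cos φ, so Δλ = ΔE / (R cos φ) = 385.6 / (6371000 × 0.547622) = 1.1052e-04 rad = 22.797″.

Δλ = 22.8″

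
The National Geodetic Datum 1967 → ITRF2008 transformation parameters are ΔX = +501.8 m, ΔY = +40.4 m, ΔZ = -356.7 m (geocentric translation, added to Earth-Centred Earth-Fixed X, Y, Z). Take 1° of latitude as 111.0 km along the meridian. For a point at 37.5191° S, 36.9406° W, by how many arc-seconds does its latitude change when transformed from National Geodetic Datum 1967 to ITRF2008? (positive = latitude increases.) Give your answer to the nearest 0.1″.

Δφ = -1.7″

sin φ = -0.609026, cos φ = 0.793150, sin λ = -0.600987, cos λ = 0.799259.
North component: ΔN = −sin φ cos λ·ΔX − sin φ sin λ·ΔY + cos φ·ΔZ = −(-0.609026)(0.799259)(501.8) − (-0.609026)(-0.600987)(40.4) + (0.793150)(-356.7) = -53.44 m.
1° of latitude spans 111000 m, so Δφ = -53.44 / 111000 × 3600 = -1.733″.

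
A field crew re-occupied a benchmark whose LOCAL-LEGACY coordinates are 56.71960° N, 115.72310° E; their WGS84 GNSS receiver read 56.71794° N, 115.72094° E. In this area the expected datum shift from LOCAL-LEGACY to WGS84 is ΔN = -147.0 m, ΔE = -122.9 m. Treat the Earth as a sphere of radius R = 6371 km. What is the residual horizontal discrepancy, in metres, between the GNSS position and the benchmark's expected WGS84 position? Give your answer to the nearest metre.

Observed coordinate differences: Δφ = -0.00166°, Δλ = -0.00216°.
Converting to metres (1° lat = 111195 m, cos φ = 0.548737): observed ΔN = -184.6 m, observed ΔE = -131.8 m.
Subtracting the expected shift leaves a residual of -184.6 − (-147.0) = -37.6 m north and -131.8 − (-122.9) = -8.9 m east.
Residual distance = √((-37.6)² + (-8.9)²) = 38.6 m.

39 m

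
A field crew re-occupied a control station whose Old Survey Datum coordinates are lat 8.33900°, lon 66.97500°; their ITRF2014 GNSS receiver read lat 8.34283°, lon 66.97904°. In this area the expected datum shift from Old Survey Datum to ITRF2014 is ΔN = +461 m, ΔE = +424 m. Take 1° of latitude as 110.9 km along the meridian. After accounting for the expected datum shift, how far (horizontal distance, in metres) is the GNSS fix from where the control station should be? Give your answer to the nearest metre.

41 m

Observed coordinate differences: Δφ = +0.00383°, Δλ = +0.00404°.
Converting to metres (1° lat = 110900 m, cos φ = 0.989427): observed ΔN = 424.7 m, observed ΔE = 443.3 m.
Subtracting the expected shift leaves a residual of 424.7 − (461) = -36.3 m north and 443.3 − (424) = 19.3 m east.
Residual distance = √((-36.3)² + 19.3²) = 41.1 m.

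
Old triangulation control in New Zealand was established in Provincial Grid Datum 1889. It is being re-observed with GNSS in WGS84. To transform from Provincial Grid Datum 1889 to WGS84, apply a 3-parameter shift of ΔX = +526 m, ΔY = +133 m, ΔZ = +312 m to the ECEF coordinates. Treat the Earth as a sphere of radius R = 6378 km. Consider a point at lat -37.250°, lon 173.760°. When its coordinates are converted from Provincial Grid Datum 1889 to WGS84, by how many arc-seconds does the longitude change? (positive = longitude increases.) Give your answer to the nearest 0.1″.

sin φ = -0.605294, cos φ = 0.796002, sin λ = 0.108693, cos λ = -0.994075.
East component: ΔE = −sin λ·ΔX + cos λ·ΔY = −(0.108693)(526) + (-0.994075)(133) = -189.38 m.
1° of latitude spans πR/180 = 111317 m; at latitude φ, 1° of longitude spans that × cos φ = 88608.6 m, so Δλ = -189.38 / 88608.6 × 3600 = -7.694″.

Δλ = -7.7″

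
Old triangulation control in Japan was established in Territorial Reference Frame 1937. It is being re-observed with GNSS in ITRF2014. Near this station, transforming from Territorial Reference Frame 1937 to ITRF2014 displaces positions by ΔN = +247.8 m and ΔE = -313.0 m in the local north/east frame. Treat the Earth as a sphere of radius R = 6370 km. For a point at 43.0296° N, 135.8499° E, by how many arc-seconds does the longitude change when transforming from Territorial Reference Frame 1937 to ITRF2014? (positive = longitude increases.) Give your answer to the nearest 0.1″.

At latitude 43.0296°, cos φ = 0.731001.
One radian of longitude at latitude φ spans R cos φ, so Δλ = ΔE / (R cos φ) = -313.0 / (6370000 × 0.731001) = -6.7218e-05 rad = -13.865″.

Δλ = -13.9″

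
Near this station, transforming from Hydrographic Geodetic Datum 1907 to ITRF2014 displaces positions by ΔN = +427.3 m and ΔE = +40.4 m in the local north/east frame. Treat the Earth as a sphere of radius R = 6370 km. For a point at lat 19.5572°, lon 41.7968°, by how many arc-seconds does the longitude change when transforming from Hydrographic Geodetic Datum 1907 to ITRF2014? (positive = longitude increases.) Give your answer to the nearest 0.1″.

At latitude 19.5572°, cos φ = 0.942308.
One radian of longitude at latitude φ spans R cos φ, so Δλ = ΔE / (R cos φ) = 40.4 / (6370000 × 0.942308) = 6.7305e-06 rad = 1.388″.

Δλ = 1.4″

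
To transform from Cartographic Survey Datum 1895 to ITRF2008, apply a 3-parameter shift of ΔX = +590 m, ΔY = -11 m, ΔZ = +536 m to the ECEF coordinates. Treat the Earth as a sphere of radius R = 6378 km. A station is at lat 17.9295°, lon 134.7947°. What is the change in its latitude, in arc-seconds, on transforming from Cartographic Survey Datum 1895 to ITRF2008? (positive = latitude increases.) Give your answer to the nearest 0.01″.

sin φ = 0.307847, cos φ = 0.951436, sin λ = 0.709636, cos λ = -0.704569.
North component: ΔN = −sin φ cos λ·ΔX − sin φ sin λ·ΔY + cos φ·ΔZ = −(0.307847)(-0.704569)(590) − (0.307847)(0.709636)(-11) + (0.951436)(536) = 640.34 m.
1° of latitude spans πR/180 = 111317 m, so Δφ = 640.34 / 111317 × 3600 = 20.709″.

Δφ = 20.71″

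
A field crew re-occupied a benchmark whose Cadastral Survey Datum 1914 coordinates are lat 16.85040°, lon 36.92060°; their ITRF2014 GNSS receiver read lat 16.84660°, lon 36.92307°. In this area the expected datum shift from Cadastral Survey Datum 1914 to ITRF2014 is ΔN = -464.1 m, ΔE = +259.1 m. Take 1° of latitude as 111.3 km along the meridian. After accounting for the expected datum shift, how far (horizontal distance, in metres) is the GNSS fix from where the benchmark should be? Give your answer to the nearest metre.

41 m

Observed coordinate differences: Δφ = -0.00380°, Δλ = +0.00247°.
Converting to metres (1° lat = 111300 m, cos φ = 0.957065): observed ΔN = -422.9 m, observed ΔE = 263.1 m.
Subtracting the expected shift leaves a residual of -422.9 − (-464.1) = 41.2 m north and 263.1 − (259.1) = 4.0 m east.
Residual distance = √(41.2² + 4.0²) = 41.4 m.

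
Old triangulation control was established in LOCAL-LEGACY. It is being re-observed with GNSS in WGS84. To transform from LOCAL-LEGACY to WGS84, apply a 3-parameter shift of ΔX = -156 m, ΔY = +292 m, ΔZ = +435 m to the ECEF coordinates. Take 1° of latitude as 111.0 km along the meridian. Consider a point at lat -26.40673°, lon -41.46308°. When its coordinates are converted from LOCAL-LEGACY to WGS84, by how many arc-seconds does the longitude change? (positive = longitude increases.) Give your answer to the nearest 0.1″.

Δλ = 4.2″

sin φ = -0.444740, cos φ = 0.895660, sin λ = -0.662137, cos λ = 0.749383.
East component: ΔE = −sin λ·ΔX + cos λ·ΔY = −(-0.662137)(-156) + (0.749383)(292) = 115.53 m.
1° of latitude spans 111000 m; at latitude φ, 1° of longitude spans that × cos φ = 99418.2 m, so Δλ = 115.53 / 99418.2 × 3600 = 4.183″.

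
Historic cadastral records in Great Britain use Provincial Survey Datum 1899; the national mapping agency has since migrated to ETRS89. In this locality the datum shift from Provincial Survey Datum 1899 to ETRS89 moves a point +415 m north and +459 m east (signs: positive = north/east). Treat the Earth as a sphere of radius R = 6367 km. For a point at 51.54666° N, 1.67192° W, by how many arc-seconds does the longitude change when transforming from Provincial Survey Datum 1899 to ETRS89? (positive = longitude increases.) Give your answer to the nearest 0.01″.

Δλ = 23.91″

At latitude 51.54666°, cos φ = 0.621877.
One radian of longitude at latitude φ spans R cos φ, so Δλ = ΔE / (R cos φ) = 459.0 / (6367000 × 0.621877) = 1.1592e-04 rad = 23.911″.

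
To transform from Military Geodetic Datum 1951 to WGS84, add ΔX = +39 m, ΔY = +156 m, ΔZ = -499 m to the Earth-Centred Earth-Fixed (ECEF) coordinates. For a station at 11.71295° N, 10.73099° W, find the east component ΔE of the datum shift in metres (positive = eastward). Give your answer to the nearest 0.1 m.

The local east axis at (φ, λ) is (−sin λ, cos λ, 0), so ΔE = −sin(-10.73099°)·39 + cos(-10.73099°)·156 = 160.53 m.

ΔE = 160.5 m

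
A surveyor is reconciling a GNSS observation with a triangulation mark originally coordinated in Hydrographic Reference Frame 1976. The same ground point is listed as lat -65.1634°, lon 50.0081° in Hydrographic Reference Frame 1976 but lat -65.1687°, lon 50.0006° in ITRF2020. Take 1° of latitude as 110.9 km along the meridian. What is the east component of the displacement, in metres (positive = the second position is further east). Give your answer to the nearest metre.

ΔE = -349 m

Δφ = -65.1687° − -65.1634° = -0.0053°; Δλ = 50.0006° − 50.0081° = -0.0075°.
ΔN = Δφ × 110900 = -587.8 m; ΔE = Δλ × 110900 × cos(-65.1634°) = -0.0075 × 110900 × 0.420032 = -349.4 m.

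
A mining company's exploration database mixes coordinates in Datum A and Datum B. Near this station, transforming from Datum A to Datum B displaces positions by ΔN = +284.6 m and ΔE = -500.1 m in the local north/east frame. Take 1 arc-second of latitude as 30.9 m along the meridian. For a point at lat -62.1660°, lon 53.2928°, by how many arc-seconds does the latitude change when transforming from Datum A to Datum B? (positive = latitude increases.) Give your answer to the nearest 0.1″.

Δφ = 9.2″

1″ of latitude = 30.90 m, so Δφ = 284.6 / 30.90 = 9.210″.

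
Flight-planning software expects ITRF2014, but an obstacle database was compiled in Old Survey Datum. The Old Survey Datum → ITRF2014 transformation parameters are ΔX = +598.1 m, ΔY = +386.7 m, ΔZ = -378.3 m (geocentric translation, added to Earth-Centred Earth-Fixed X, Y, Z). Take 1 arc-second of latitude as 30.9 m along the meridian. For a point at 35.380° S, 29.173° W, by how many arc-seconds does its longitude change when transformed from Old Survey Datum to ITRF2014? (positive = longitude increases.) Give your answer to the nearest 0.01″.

Δλ = 24.97″

sin φ = -0.578997, cos φ = 0.815330, sin λ = -0.487448, cos λ = 0.873152.
East component: ΔE = −sin λ·ΔX + cos λ·ΔY = −(-0.487448)(598.1) + (0.873152)(386.7) = 629.19 m.
1° of latitude spans 3600 × 30.90 = 111240 m; at latitude φ, 1° of longitude spans that × cos φ = 90697.3 m, so Δλ = 629.19 / 90697.3 × 3600 = 24.974″.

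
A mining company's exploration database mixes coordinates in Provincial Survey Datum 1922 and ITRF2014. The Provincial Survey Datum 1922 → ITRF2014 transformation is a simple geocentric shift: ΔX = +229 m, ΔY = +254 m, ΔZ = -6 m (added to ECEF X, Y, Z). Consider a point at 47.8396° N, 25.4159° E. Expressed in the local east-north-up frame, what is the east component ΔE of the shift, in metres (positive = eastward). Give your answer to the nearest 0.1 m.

ΔE = 131.1 m

At φ = 47.8396°, λ = 25.4159°: sin φ = 0.741269, cos φ = 0.671208, sin λ = 0.429186, cos λ = 0.903216.
ΔE = −sin λ·ΔX + cos λ·ΔY = −(0.429186)·(229) + (0.903216)·(254) = 131.13 m.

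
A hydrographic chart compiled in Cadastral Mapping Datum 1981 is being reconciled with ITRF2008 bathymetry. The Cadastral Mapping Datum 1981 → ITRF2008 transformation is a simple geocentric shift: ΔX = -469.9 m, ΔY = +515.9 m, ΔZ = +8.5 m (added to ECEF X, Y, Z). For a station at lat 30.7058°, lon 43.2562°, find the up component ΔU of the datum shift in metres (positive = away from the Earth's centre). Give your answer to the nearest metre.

ΔU = 14 m

At φ = 30.7058°, λ = 43.2562°: sin φ = 0.510630, cos φ = 0.859801, sin λ = 0.685262, cos λ = 0.728297.
ΔU = cos φ cos λ·ΔX + cos φ sin λ·ΔY + sin φ·ΔZ = (0.859801)(0.728297)(-469.9) + (0.859801)(0.685262)(515.9) + (0.510630)(8.5) = 14.06 m.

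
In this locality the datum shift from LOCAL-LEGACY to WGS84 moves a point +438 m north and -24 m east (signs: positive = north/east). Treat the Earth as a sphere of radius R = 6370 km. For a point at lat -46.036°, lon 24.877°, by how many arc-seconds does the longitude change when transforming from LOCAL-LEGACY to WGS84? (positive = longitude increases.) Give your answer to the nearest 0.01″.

Δλ = -1.12″

At latitude -46.036°, cos φ = 0.694206.
One radian of longitude at latitude φ spans R cos φ, so Δλ = ΔE / (R cos φ) = -24.0 / (6370000 × 0.694206) = -5.4273e-06 rad = -1.119″.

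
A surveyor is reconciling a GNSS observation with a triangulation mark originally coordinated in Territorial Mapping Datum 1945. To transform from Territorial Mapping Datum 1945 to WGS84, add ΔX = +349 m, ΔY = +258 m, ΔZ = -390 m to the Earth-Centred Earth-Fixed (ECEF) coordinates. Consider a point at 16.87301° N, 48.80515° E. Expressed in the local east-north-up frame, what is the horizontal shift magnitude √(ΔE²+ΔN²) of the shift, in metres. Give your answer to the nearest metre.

505 m

At φ = 16.87301°, λ = 48.80515°: sin φ = 0.290251, cos φ = 0.956950, sin λ = 0.752474, cos λ = 0.658622.
ΔE = −sin λ·ΔX + cos λ·ΔY = −(0.752474)·(349) + (0.658622)·(258) = -92.69 m.
ΔN = −sin φ cos λ·ΔX − sin φ sin λ·ΔY + cos φ·ΔZ = −(0.290251)(0.658622)(349) − (0.290251)(0.752474)(258) + (0.956950)(-390) = -496.28 m.
Horizontal magnitude = √(ΔE² + ΔN²) = √((-92.69)² + (-496.28)²) = 504.86 m.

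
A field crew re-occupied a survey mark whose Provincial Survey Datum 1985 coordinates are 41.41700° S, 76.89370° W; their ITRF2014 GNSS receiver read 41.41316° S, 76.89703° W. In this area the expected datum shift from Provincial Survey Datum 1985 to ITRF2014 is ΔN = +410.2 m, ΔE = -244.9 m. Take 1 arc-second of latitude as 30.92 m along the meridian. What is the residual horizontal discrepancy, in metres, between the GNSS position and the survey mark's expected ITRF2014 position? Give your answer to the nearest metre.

Observed coordinate differences: Δφ = +0.00384°, Δλ = -0.00333°.
Converting to metres (1° lat = 111312 m, cos φ = 0.749915): observed ΔN = 427.4 m, observed ΔE = -278.0 m.
Subtracting the expected shift leaves a residual of 427.4 − (410.2) = 17.2 m north and -278.0 − (-244.9) = -33.1 m east.
Residual distance = √(17.2² + (-33.1)²) = 37.3 m.

37 m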